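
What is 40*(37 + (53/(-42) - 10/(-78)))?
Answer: 391660/273 ≈ 1434.7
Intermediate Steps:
40*(37 + (53/(-42) - 10/(-78))) = 40*(37 + (53*(-1/42) - 10*(-1/78))) = 40*(37 + (-53/42 + 5/39)) = 40*(37 - 619/546) = 40*(19583/546) = 391660/273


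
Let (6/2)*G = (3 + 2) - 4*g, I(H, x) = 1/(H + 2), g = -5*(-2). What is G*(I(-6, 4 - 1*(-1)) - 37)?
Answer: 5215/12 ≈ 434.58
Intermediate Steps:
g = 10
I(H, x) = 1/(2 + H)
G = -35/3 (G = ((3 + 2) - 4*10)/3 = (5 - 40)/3 = (1/3)*(-35) = -35/3 ≈ -11.667)
G*(I(-6, 4 - 1*(-1)) - 37) = -35*(1/(2 - 6) - 37)/3 = -35*(1/(-4) - 37)/3 = -35*(-1/4 - 37)/3 = -35/3*(-149/4) = 5215/12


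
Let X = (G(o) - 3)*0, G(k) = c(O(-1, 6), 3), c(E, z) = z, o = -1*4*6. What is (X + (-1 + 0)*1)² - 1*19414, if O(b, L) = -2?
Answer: -19413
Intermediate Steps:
o = -24 (o = -4*6 = -24)
G(k) = 3
X = 0 (X = (3 - 3)*0 = 0*0 = 0)
(X + (-1 + 0)*1)² - 1*19414 = (0 + (-1 + 0)*1)² - 1*19414 = (0 - 1*1)² - 19414 = (0 - 1)² - 19414 = (-1)² - 19414 = 1 - 19414 = -19413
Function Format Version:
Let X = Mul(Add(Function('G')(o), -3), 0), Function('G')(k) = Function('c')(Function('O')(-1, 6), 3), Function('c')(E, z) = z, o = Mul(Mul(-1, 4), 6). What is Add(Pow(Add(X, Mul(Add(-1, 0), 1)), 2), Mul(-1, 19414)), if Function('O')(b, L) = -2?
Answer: -19413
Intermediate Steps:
o = -24 (o = Mul(-4, 6) = -24)
Function('G')(k) = 3
X = 0 (X = Mul(Add(3, -3), 0) = Mul(0, 0) = 0)
Add(Pow(Add(X, Mul(Add(-1, 0), 1)), 2), Mul(-1, 19414)) = Add(Pow(Add(0, Mul(Add(-1, 0), 1)), 2), Mul(-1, 19414)) = Add(Pow(Add(0, Mul(-1, 1)), 2), -19414) = Add(Pow(Add(0, -1), 2), -19414) = Add(Pow(-1, 2), -19414) = Add(1, -19414) = -19413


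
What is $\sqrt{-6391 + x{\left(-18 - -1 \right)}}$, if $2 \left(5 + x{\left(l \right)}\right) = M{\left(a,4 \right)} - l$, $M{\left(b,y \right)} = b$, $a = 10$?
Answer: $\frac{i \sqrt{25530}}{2} \approx 79.891 i$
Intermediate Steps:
$x{\left(l \right)} = - \frac{l}{2}$ ($x{\left(l \right)} = -5 + \frac{10 - l}{2} = -5 - \left(-5 + \frac{l}{2}\right) = - \frac{l}{2}$)
$\sqrt{-6391 + x{\left(-18 - -1 \right)}} = \sqrt{-6391 - \frac{-18 - -1}{2}} = \sqrt{-6391 - \frac{-18 + 1}{2}} = \sqrt{-6391 - - \frac{17}{2}} = \sqrt{-6391 + \frac{17}{2}} = \sqrt{- \frac{12765}{2}} = \frac{i \sqrt{25530}}{2}$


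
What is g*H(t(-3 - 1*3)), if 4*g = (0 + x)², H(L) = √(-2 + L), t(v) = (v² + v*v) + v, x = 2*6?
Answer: 288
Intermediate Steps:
x = 12
t(v) = v + 2*v² (t(v) = (v² + v²) + v = 2*v² + v = v + 2*v²)
g = 36 (g = (0 + 12)²/4 = (¼)*12² = (¼)*144 = 36)
g*H(t(-3 - 1*3)) = 36*√(-2 + (-3 - 1*3)*(1 + 2*(-3 - 1*3))) = 36*√(-2 + (-3 - 3)*(1 + 2*(-3 - 3))) = 36*√(-2 - 6*(1 + 2*(-6))) = 36*√(-2 - 6*(1 - 12)) = 36*√(-2 - 6*(-11)) = 36*√(-2 + 66) = 36*√64 = 36*8 = 288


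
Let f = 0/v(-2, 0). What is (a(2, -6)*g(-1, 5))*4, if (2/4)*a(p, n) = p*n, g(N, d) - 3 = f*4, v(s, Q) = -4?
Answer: -288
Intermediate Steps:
f = 0 (f = 0/(-4) = 0*(-¼) = 0)
g(N, d) = 3 (g(N, d) = 3 + 0*4 = 3 + 0 = 3)
a(p, n) = 2*n*p (a(p, n) = 2*(p*n) = 2*(n*p) = 2*n*p)
(a(2, -6)*g(-1, 5))*4 = ((2*(-6)*2)*3)*4 = -24*3*4 = -72*4 = -288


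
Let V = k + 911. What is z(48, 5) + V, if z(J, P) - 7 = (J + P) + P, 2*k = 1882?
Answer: 1917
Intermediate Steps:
k = 941 (k = (1/2)*1882 = 941)
z(J, P) = 7 + J + 2*P (z(J, P) = 7 + ((J + P) + P) = 7 + (J + 2*P) = 7 + J + 2*P)
V = 1852 (V = 941 + 911 = 1852)
z(48, 5) + V = (7 + 48 + 2*5) + 1852 = (7 + 48 + 10) + 1852 = 65 + 1852 = 1917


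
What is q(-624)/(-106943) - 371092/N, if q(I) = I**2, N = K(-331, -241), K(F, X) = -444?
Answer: 9878202203/11870673 ≈ 832.15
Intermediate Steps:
N = -444
q(-624)/(-106943) - 371092/N = (-624)**2/(-106943) - 371092/(-444) = 389376*(-1/106943) - 371092*(-1/444) = -389376/106943 + 92773/111 = 9878202203/11870673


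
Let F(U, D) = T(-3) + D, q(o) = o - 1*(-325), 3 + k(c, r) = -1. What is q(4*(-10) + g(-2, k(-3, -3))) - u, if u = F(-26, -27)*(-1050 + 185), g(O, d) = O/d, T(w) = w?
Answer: -51329/2 ≈ -25665.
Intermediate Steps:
k(c, r) = -4 (k(c, r) = -3 - 1 = -4)
q(o) = 325 + o (q(o) = o + 325 = 325 + o)
F(U, D) = -3 + D
u = 25950 (u = (-3 - 27)*(-1050 + 185) = -30*(-865) = 25950)
q(4*(-10) + g(-2, k(-3, -3))) - u = (325 + (4*(-10) - 2/(-4))) - 1*25950 = (325 + (-40 - 2*(-¼))) - 25950 = (325 + (-40 + ½)) - 25950 = (325 - 79/2) - 25950 = 571/2 - 25950 = -51329/2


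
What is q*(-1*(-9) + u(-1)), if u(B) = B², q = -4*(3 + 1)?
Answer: -160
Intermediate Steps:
q = -16 (q = -4*4 = -16)
q*(-1*(-9) + u(-1)) = -16*(-1*(-9) + (-1)²) = -16*(9 + 1) = -16*10 = -160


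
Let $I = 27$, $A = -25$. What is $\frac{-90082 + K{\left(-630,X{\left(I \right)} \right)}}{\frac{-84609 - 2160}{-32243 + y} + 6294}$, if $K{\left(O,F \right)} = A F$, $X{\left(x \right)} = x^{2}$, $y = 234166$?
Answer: $- \frac{21869674361}{1270816593} \approx -17.209$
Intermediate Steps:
$K{\left(O,F \right)} = - 25 F$
$\frac{-90082 + K{\left(-630,X{\left(I \right)} \right)}}{\frac{-84609 - 2160}{-32243 + y} + 6294} = \frac{-90082 - 25 \cdot 27^{2}}{\frac{-84609 - 2160}{-32243 + 234166} + 6294} = \frac{-90082 - 18225}{\frac{-84609 - 2160}{201923} + 6294} = \frac{-90082 - 18225}{\left(-86769\right) \frac{1}{201923} + 6294} = - \frac{108307}{- \frac{86769}{201923} + 6294} = - \frac{108307}{\frac{1270816593}{201923}} = \left(-108307\right) \frac{201923}{1270816593} = - \frac{21869674361}{1270816593}$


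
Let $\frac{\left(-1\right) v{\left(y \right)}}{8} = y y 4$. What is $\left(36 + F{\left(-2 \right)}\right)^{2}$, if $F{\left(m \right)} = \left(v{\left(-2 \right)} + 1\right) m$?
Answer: $84100$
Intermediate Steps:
$v{\left(y \right)} = - 32 y^{2}$ ($v{\left(y \right)} = - 8 y y 4 = - 8 y^{2} \cdot 4 = - 8 \cdot 4 y^{2} = - 32 y^{2}$)
$F{\left(m \right)} = - 127 m$ ($F{\left(m \right)} = \left(- 32 \left(-2\right)^{2} + 1\right) m = \left(\left(-32\right) 4 + 1\right) m = \left(-128 + 1\right) m = - 127 m$)
$\left(36 + F{\left(-2 \right)}\right)^{2} = \left(36 - -254\right)^{2} = \left(36 + 254\right)^{2} = 290^{2} = 84100$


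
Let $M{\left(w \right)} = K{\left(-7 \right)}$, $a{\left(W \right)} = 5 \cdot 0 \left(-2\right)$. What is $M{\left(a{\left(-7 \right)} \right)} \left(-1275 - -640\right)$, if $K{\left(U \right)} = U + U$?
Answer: $8890$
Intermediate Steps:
$K{\left(U \right)} = 2 U$
$a{\left(W \right)} = 0$ ($a{\left(W \right)} = 0 \left(-2\right) = 0$)
$M{\left(w \right)} = -14$ ($M{\left(w \right)} = 2 \left(-7\right) = -14$)
$M{\left(a{\left(-7 \right)} \right)} \left(-1275 - -640\right) = - 14 \left(-1275 - -640\right) = - 14 \left(-1275 + 640\right) = \left(-14\right) \left(-635\right) = 8890$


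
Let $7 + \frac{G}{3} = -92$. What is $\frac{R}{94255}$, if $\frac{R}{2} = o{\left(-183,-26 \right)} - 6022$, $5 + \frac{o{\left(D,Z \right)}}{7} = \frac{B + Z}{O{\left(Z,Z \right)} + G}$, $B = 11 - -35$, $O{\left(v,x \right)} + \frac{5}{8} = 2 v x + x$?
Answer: $- \frac{99659638}{775435885} \approx -0.12852$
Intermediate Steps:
$O{\left(v,x \right)} = - \frac{5}{8} + x + 2 v x$ ($O{\left(v,x \right)} = - \frac{5}{8} + \left(2 v x + x\right) = - \frac{5}{8} + \left(x + 2 v x\right) = - \frac{5}{8} + x + 2 v x$)
$G = -297$ ($G = -21 + 3 \left(-92\right) = -21 - 276 = -297$)
$B = 46$ ($B = 11 + 35 = 46$)
$o{\left(D,Z \right)} = -35 + \frac{7 \left(46 + Z\right)}{- \frac{2381}{8} + Z + 2 Z^{2}}$ ($o{\left(D,Z \right)} = -35 + 7 \frac{46 + Z}{\left(- \frac{5}{8} + Z + 2 Z Z\right) - 297} = -35 + 7 \frac{46 + Z}{\left(- \frac{5}{8} + Z + 2 Z^{2}\right) - 297} = -35 + 7 \frac{46 + Z}{- \frac{2381}{8} + Z + 2 Z^{2}} = -35 + \frac{7 \left(46 + Z\right)}{- \frac{2381}{8} + Z + 2 Z^{2}}$)
$R = - \frac{99659638}{8227}$ ($R = 2 \left(\frac{7 \left(12273 - 80 \left(-26\right)^{2} - -832\right)}{-2381 + 8 \left(-26\right) + 16 \left(-26\right)^{2}} - 6022\right) = 2 \left(\frac{7 \left(12273 - 54080 + 832\right)}{-2381 - 208 + 16 \cdot 676} - 6022\right) = 2 \left(\frac{7 \left(12273 - 54080 + 832\right)}{-2381 - 208 + 10816} - 6022\right) = 2 \left(7 \cdot \frac{1}{8227} \left(-40975\right) - 6022\right) = 2 \left(- \frac{286825}{8227} - 6022\right) = 2 \left(- \frac{49829819}{8227}\right) = - \frac{99659638}{8227} \approx -12114.0$)
$\frac{R}{94255} = - \frac{99659638}{8227 \cdot 94255} = \left(- \frac{99659638}{8227}\right) \frac{1}{94255} = - \frac{99659638}{775435885}$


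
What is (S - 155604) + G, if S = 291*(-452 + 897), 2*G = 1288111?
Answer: 1235893/2 ≈ 6.1795e+5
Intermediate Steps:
G = 1288111/2 (G = (½)*1288111 = 1288111/2 ≈ 6.4406e+5)
S = 129495 (S = 291*445 = 129495)
(S - 155604) + G = (129495 - 155604) + 1288111/2 = -26109 + 1288111/2 = 1235893/2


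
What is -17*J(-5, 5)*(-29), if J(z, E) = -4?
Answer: -1972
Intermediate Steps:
-17*J(-5, 5)*(-29) = -17*(-4)*(-29) = 68*(-29) = -1972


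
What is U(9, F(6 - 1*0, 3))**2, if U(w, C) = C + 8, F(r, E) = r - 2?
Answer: 144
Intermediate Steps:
F(r, E) = -2 + r
U(w, C) = 8 + C
U(9, F(6 - 1*0, 3))**2 = (8 + (-2 + (6 - 1*0)))**2 = (8 + (-2 + (6 + 0)))**2 = (8 + (-2 + 6))**2 = (8 + 4)**2 = 12**2 = 144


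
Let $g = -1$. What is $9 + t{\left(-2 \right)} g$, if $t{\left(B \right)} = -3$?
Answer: $12$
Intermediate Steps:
$9 + t{\left(-2 \right)} g = 9 - -3 = 9 + 3 = 12$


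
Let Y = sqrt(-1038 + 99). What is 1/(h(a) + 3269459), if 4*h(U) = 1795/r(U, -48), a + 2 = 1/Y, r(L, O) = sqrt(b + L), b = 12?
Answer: 1/(3269459 + 1795/(4*sqrt(10 - I*sqrt(939)/939))) ≈ 3.0585e-7 - 0.e-14*I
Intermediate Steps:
Y = I*sqrt(939) (Y = sqrt(-939) = I*sqrt(939) ≈ 30.643*I)
r(L, O) = sqrt(12 + L)
a = -2 - I*sqrt(939)/939 (a = -2 + 1/(I*sqrt(939)) = -2 - I*sqrt(939)/939 ≈ -2.0 - 0.032634*I)
h(U) = 1795/(4*sqrt(12 + U)) (h(U) = (1795/(sqrt(12 + U)))/4 = (1795/sqrt(12 + U))/4 = 1795/(4*sqrt(12 + U)))
1/(h(a) + 3269459) = 1/(1795/(4*sqrt(12 + (-2 - I*sqrt(939)/939))) + 3269459) = 1/(1795/(4*sqrt(10 - I*sqrt(939)/939)) + 3269459) = 1/(3269459 + 1795/(4*sqrt(10 - I*sqrt(939)/939)))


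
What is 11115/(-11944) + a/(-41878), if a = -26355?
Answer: -75344925/250095416 ≈ -0.30126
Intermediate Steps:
11115/(-11944) + a/(-41878) = 11115/(-11944) - 26355/(-41878) = 11115*(-1/11944) - 26355*(-1/41878) = -11115/11944 + 26355/41878 = -75344925/250095416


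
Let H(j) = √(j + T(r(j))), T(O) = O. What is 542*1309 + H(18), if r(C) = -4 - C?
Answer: 709478 + 2*I ≈ 7.0948e+5 + 2.0*I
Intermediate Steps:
H(j) = 2*I (H(j) = √(j + (-4 - j)) = √(-4) = 2*I)
542*1309 + H(18) = 542*1309 + 2*I = 709478 + 2*I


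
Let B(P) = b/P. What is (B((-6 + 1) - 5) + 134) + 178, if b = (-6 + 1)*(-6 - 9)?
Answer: 609/2 ≈ 304.50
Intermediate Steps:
b = 75 (b = -5*(-15) = 75)
B(P) = 75/P
(B((-6 + 1) - 5) + 134) + 178 = (75/((-6 + 1) - 5) + 134) + 178 = (75/(-5 - 5) + 134) + 178 = (75/(-10) + 134) + 178 = (75*(-1/10) + 134) + 178 = (-15/2 + 134) + 178 = 253/2 + 178 = 609/2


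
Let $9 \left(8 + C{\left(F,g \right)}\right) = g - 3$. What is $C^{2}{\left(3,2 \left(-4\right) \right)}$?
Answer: $\frac{6889}{81} \approx 85.049$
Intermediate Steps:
$C{\left(F,g \right)} = - \frac{25}{3} + \frac{g}{9}$ ($C{\left(F,g \right)} = -8 + \frac{g - 3}{9} = -8 + \frac{-3 + g}{9} = -8 + \left(- \frac{1}{3} + \frac{g}{9}\right) = - \frac{25}{3} + \frac{g}{9}$)
$C^{2}{\left(3,2 \left(-4\right) \right)} = \left(- \frac{25}{3} + \frac{2 \left(-4\right)}{9}\right)^{2} = \left(- \frac{25}{3} + \frac{1}{9} \left(-8\right)\right)^{2} = \left(- \frac{25}{3} - \frac{8}{9}\right)^{2} = \left(- \frac{83}{9}\right)^{2} = \frac{6889}{81}$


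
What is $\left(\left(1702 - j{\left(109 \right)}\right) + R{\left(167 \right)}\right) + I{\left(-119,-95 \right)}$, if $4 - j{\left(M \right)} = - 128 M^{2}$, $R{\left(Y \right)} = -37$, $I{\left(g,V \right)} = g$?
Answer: $-1519226$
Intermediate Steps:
$j{\left(M \right)} = 4 + 128 M^{2}$ ($j{\left(M \right)} = 4 - - 128 M^{2} = 4 + 128 M^{2}$)
$\left(\left(1702 - j{\left(109 \right)}\right) + R{\left(167 \right)}\right) + I{\left(-119,-95 \right)} = \left(\left(1702 - \left(4 + 128 \cdot 109^{2}\right)\right) - 37\right) - 119 = \left(\left(1702 - \left(4 + 128 \cdot 11881\right)\right) - 37\right) - 119 = \left(\left(1702 - \left(4 + 1520768\right)\right) - 37\right) - 119 = \left(\left(1702 - 1520772\right) - 37\right) - 119 = \left(-1519070 - 37\right) - 119 = -1519107 - 119 = -1519226$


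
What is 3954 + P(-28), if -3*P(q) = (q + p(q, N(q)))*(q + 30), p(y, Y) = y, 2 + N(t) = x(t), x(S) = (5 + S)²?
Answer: 11974/3 ≈ 3991.3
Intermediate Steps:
N(t) = -2 + (5 + t)²
P(q) = -2*q*(30 + q)/3 (P(q) = -(q + q)*(q + 30)/3 = -2*q*(30 + q)/3)
3954 + P(-28) = 3954 + (⅔)*(-28)*(-30 - 1*(-28)) = 3954 + (⅔)*(-28)*(-30 + 28) = 3954 + (⅔)*(-28)*(-2) = 3954 + 112/3 = 11974/3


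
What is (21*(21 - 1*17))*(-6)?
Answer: -504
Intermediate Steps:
(21*(21 - 1*17))*(-6) = (21*(21 - 17))*(-6) = (21*4)*(-6) = 84*(-6) = -504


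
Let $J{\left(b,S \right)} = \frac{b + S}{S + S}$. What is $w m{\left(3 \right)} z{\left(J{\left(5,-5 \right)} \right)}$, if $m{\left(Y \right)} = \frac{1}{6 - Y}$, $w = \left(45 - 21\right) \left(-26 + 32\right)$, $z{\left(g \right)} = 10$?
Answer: $480$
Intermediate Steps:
$J{\left(b,S \right)} = \frac{S + b}{2 S}$
$w = 144$ ($w = 24 \cdot 6 = 144$)
$w m{\left(3 \right)} z{\left(J{\left(5,-5 \right)} \right)} = 144 \left(- \frac{1}{-6 + 3}\right) 10 = 144 \left(- \frac{1}{-3}\right) 10 = 144 \left(\left(-1\right) \left(- \frac{1}{3}\right)\right) 10 = 144 \cdot \frac{1}{3} \cdot 10 = 48 \cdot 10 = 480$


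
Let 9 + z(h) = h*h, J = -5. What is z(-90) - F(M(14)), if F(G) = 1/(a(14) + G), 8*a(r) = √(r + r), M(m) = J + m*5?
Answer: 546893923/67593 + 4*√7/67593 ≈ 8091.0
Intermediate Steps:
z(h) = -9 + h² (z(h) = -9 + h*h = -9 + h²)
M(m) = -5 + 5*m (M(m) = -5 + m*5 = -5 + 5*m)
a(r) = √2*√r/8 (a(r) = √(r + r)/8 = √(2*r)/8 = (√2*√r)/8 = √2*√r/8)
F(G) = 1/(G + √7/4) (F(G) = 1/(√2*√14/8 + G) = 1/(√7/4 + G) = 1/(G + √7/4))
z(-90) - F(M(14)) = (-9 + (-90)²) - 4/(√7 + 4*(-5 + 5*14)) = (-9 + 8100) - 4/(√7 + 4*(-5 + 70)) = 8091 - 4/(√7 + 4*65) = 8091 - 4/(√7 + 260) = 8091 - 4/(260 + √7)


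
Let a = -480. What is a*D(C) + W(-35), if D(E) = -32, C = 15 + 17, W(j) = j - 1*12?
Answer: 15313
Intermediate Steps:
W(j) = -12 + j (W(j) = j - 12 = -12 + j)
C = 32
a*D(C) + W(-35) = -480*(-32) + (-12 - 35) = 15360 - 47 = 15313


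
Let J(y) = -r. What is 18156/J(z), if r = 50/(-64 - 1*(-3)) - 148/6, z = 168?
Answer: 830637/1166 ≈ 712.38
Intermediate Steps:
r = -4664/183 (r = 50/(-64 + 3) - 148*⅙ = 50/(-61) - 74/3 = 50*(-1/61) - 74/3 = -50/61 - 74/3 = -4664/183 ≈ -25.486)
J(y) = 4664/183 (J(y) = -1*(-4664/183) = 4664/183)
18156/J(z) = 18156/(4664/183) = 18156*(183/4664) = 830637/1166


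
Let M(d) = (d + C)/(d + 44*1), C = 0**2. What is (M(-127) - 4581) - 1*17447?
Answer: -1828197/83 ≈ -22026.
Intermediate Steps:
C = 0
M(d) = d/(44 + d) (M(d) = (d + 0)/(d + 44*1) = d/(d + 44) = d/(44 + d))
(M(-127) - 4581) - 1*17447 = (-127/(44 - 127) - 4581) - 1*17447 = (-127/(-83) - 4581) - 17447 = (-127*(-1/83) - 4581) - 17447 = (127/83 - 4581) - 17447 = -380096/83 - 17447 = -1828197/83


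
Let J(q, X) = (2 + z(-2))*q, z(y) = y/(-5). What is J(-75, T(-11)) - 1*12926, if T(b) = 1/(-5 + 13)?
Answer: -13106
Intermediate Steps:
z(y) = -y/5 (z(y) = y*(-⅕) = -y/5)
T(b) = ⅛ (T(b) = 1/8 = ⅛)
J(q, X) = 12*q/5 (J(q, X) = (2 - ⅕*(-2))*q = (2 + ⅖)*q = 12*q/5)
J(-75, T(-11)) - 1*12926 = (12/5)*(-75) - 1*12926 = -180 - 12926 = -13106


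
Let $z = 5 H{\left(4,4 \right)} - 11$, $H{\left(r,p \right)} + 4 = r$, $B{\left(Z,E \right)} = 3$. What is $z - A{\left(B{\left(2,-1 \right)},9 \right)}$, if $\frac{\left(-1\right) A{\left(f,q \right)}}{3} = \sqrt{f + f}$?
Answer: $-11 + 3 \sqrt{6} \approx -3.6515$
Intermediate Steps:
$H{\left(r,p \right)} = -4 + r$
$A{\left(f,q \right)} = - 3 \sqrt{2} \sqrt{f}$ ($A{\left(f,q \right)} = - 3 \sqrt{f + f} = - 3 \sqrt{2 f} = - 3 \sqrt{2} \sqrt{f}$)
$z = -11$ ($z = 5 \left(-4 + 4\right) - 11 = 5 \cdot 0 - 11 = 0 - 11 = -11$)
$z - A{\left(B{\left(2,-1 \right)},9 \right)} = -11 - - 3 \sqrt{2} \sqrt{3} = -11 - - 3 \sqrt{6} = -11 + 3 \sqrt{6}$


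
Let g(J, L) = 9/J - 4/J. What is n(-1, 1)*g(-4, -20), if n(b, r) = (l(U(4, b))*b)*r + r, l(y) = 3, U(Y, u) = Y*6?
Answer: 5/2 ≈ 2.5000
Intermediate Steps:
U(Y, u) = 6*Y
g(J, L) = 5/J
n(b, r) = r + 3*b*r (n(b, r) = (3*b)*r + r = 3*b*r + r = r + 3*b*r)
n(-1, 1)*g(-4, -20) = (1*(1 + 3*(-1)))*(5/(-4)) = (1*(1 - 3))*(5*(-¼)) = (1*(-2))*(-5/4) = -2*(-5/4) = 5/2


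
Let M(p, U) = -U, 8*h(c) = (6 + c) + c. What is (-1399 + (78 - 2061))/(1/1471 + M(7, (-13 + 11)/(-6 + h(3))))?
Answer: 44774298/5875 ≈ 7621.2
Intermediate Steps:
h(c) = ¾ + c/4 (h(c) = ((6 + c) + c)/8 = (6 + 2*c)/8 = ¾ + c/4)
(-1399 + (78 - 2061))/(1/1471 + M(7, (-13 + 11)/(-6 + h(3)))) = (-1399 + (78 - 2061))/(1/1471 - (-13 + 11)/(-6 + (¾ + (¼)*3))) = (-1399 - 1983)/(1/1471 - (-2)/(-6 + (¾ + ¾))) = -3382/(1/1471 - (-2)/(-6 + 3/2)) = -3382/(1/1471 - (-2)/(-9/2)) = -3382/(1/1471 - (-2)*(-2)/9) = -3382/(1/1471 - 1*4/9) = -3382/(1/1471 - 4/9) = -3382/(-5875/13239) = -3382*(-13239/5875) = 44774298/5875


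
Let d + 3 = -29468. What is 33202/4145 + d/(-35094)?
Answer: 1287348283/145464630 ≈ 8.8499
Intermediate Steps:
d = -29471 (d = -3 - 29468 = -29471)
33202/4145 + d/(-35094) = 33202/4145 - 29471/(-35094) = 33202*(1/4145) - 29471*(-1/35094) = 33202/4145 + 29471/35094 = 1287348283/145464630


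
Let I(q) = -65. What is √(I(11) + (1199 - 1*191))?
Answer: √943 ≈ 30.708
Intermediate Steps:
√(I(11) + (1199 - 1*191)) = √(-65 + (1199 - 1*191)) = √(-65 + (1199 - 191)) = √(-65 + 1008) = √943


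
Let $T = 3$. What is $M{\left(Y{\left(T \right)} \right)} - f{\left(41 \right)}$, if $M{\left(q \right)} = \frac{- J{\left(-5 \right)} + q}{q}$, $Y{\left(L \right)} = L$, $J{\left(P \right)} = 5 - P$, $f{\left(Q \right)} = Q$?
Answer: $- \frac{130}{3} \approx -43.333$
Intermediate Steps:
$M{\left(q \right)} = \frac{-10 + q}{q}$ ($M{\left(q \right)} = \frac{- (5 - -5) + q}{q} = \frac{- (5 + 5) + q}{q} = \frac{\left(-1\right) 10 + q}{q} = \frac{-10 + q}{q}$)
$M{\left(Y{\left(T \right)} \right)} - f{\left(41 \right)} = \frac{-10 + 3}{3} - 41 = \frac{1}{3} \left(-7\right) - 41 = - \frac{7}{3} - 41 = - \frac{130}{3}$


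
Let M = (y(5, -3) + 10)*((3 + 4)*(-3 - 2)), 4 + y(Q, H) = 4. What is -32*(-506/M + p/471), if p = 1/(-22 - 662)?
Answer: -652058536/14094675 ≈ -46.263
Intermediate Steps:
y(Q, H) = 0 (y(Q, H) = -4 + 4 = 0)
p = -1/684 (p = 1/(-684) = -1/684 ≈ -0.0014620)
M = -350 (M = (0 + 10)*((3 + 4)*(-3 - 2)) = 10*(7*(-5)) = 10*(-35) = -350)
-32*(-506/M + p/471) = -32*(-506/(-350) - 1/684/471) = -32*(-506*(-1/350) - 1/684*1/471) = -32*(253/175 - 1/322164) = -32*81507317/56378700 = -652058536/14094675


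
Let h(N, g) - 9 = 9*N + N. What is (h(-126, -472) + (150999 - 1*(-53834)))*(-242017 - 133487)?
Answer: -76445855328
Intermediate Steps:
h(N, g) = 9 + 10*N (h(N, g) = 9 + (9*N + N) = 9 + 10*N)
(h(-126, -472) + (150999 - 1*(-53834)))*(-242017 - 133487) = ((9 + 10*(-126)) + (150999 - 1*(-53834)))*(-242017 - 133487) = ((9 - 1260) + (150999 + 53834))*(-375504) = (-1251 + 204833)*(-375504) = 203582*(-375504) = -76445855328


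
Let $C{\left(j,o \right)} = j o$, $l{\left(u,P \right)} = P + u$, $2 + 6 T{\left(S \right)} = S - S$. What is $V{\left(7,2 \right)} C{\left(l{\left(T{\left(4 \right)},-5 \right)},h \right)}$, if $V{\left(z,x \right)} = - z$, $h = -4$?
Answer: $- \frac{448}{3} \approx -149.33$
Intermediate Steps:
$T{\left(S \right)} = - \frac{1}{3}$ ($T{\left(S \right)} = - \frac{1}{3} + \frac{S - S}{6} = - \frac{1}{3} + \frac{1}{6} \cdot 0 = - \frac{1}{3} + 0 = - \frac{1}{3}$)
$V{\left(7,2 \right)} C{\left(l{\left(T{\left(4 \right)},-5 \right)},h \right)} = \left(-1\right) 7 \left(-5 - \frac{1}{3}\right) \left(-4\right) = - 7 \left(\left(- \frac{16}{3}\right) \left(-4\right)\right) = \left(-7\right) \frac{64}{3} = - \frac{448}{3}$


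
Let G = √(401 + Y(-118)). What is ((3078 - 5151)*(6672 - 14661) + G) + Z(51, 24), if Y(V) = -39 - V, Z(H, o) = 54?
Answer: 16561251 + 4*√30 ≈ 1.6561e+7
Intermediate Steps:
G = 4*√30 (G = √(401 + (-39 - 1*(-118))) = √(401 + (-39 + 118)) = √(401 + 79) = √480 = 4*√30 ≈ 21.909)
((3078 - 5151)*(6672 - 14661) + G) + Z(51, 24) = ((3078 - 5151)*(6672 - 14661) + 4*√30) + 54 = (-2073*(-7989) + 4*√30) + 54 = (16561197 + 4*√30) + 54 = 16561251 + 4*√30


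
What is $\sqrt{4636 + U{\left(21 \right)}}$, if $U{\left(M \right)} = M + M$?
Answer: $\sqrt{4678} \approx 68.396$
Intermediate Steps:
$U{\left(M \right)} = 2 M$
$\sqrt{4636 + U{\left(21 \right)}} = \sqrt{4636 + 2 \cdot 21} = \sqrt{4636 + 42} = \sqrt{4678}$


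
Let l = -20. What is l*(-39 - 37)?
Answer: 1520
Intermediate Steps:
l*(-39 - 37) = -20*(-39 - 37) = -20*(-76) = 1520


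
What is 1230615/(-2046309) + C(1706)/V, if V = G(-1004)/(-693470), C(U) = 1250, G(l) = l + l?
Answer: 147817908892715/342415706 ≈ 4.3169e+5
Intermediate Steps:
G(l) = 2*l
V = 1004/346735 (V = (2*(-1004))/(-693470) = -2008*(-1/693470) = 1004/346735 ≈ 0.0028956)
1230615/(-2046309) + C(1706)/V = 1230615/(-2046309) + 1250/(1004/346735) = 1230615*(-1/2046309) + 1250*(346735/1004) = -410205/682103 + 216709375/502 = 147817908892715/342415706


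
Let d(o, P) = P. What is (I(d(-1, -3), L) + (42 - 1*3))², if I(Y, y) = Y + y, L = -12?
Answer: 576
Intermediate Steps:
(I(d(-1, -3), L) + (42 - 1*3))² = ((-3 - 12) + (42 - 1*3))² = (-15 + (42 - 3))² = (-15 + 39)² = 24² = 576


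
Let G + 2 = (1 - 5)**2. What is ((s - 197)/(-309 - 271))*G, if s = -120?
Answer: 2219/290 ≈ 7.6517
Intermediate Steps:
G = 14 (G = -2 + (1 - 5)**2 = -2 + (-4)**2 = -2 + 16 = 14)
((s - 197)/(-309 - 271))*G = ((-120 - 197)/(-309 - 271))*14 = -317/(-580)*14 = -317*(-1/580)*14 = (317/580)*14 = 2219/290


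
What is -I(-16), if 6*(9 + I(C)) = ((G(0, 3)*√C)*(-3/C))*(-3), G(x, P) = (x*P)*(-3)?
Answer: 9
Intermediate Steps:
G(x, P) = -3*P*x (G(x, P) = (P*x)*(-3) = -3*P*x)
I(C) = -9 (I(C) = -9 + ((((-3*3*0)*√C)*(-3/C))*(-3))/6 = -9 + (((0*√C)*(-3/C))*(-3))/6 = -9 + ((0*(-3/C))*(-3))/6 = -9 + (0*(-3))/6 = -9 + (⅙)*0 = -9 + 0 = -9)
-I(-16) = -1*(-9) = 9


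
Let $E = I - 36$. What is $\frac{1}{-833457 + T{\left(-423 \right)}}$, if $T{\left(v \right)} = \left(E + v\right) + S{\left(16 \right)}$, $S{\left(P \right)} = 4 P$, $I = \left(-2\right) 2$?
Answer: $- \frac{1}{833856} \approx -1.1992 \cdot 10^{-6}$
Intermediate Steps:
$I = -4$
$E = -40$ ($E = -4 - 36 = -40$)
$T{\left(v \right)} = 24 + v$ ($T{\left(v \right)} = \left(-40 + v\right) + 4 \cdot 16 = \left(-40 + v\right) + 64 = 24 + v$)
$\frac{1}{-833457 + T{\left(-423 \right)}} = \frac{1}{-833457 + \left(24 - 423\right)} = \frac{1}{-833457 - 399} = \frac{1}{-833856} = - \frac{1}{833856}$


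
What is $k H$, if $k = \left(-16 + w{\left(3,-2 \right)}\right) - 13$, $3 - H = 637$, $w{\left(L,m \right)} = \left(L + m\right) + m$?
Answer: $19020$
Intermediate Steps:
$w{\left(L,m \right)} = L + 2 m$
$H = -634$ ($H = 3 - 637 = -634$)
$k = -30$ ($k = \left(-16 + \left(3 + 2 \left(-2\right)\right)\right) - 13 = \left(-16 + \left(3 - 4\right)\right) - 13 = \left(-16 - 1\right) - 13 = -17 - 13 = -30$)
$k H = \left(-30\right) \left(-634\right) = 19020$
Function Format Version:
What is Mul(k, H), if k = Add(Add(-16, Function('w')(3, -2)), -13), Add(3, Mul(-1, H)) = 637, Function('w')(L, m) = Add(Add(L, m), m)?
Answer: 19020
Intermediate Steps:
Function('w')(L, m) = Add(L, Mul(2, m))
H = -634 (H = Add(3, Mul(-1, 637)) = Add(3, -637) = -634)
k = -30 (k = Add(Add(-16, Add(3, Mul(2, -2))), -13) = Add(Add(-16, Add(3, -4)), -13) = Add(Add(-16, -1), -13) = Add(-17, -13) = -30)
Mul(k, H) = Mul(-30, -634) = 19020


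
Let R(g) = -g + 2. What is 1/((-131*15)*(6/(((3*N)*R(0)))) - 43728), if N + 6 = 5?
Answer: -1/41763 ≈ -2.3945e-5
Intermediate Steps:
R(g) = 2 - g
N = -1 (N = -6 + 5 = -1)
1/((-131*15)*(6/(((3*N)*R(0)))) - 43728) = 1/((-131*15)*(6/(((3*(-1))*(2 - 1*0)))) - 43728) = 1/(-11790/((-3*(2 + 0))) - 43728) = 1/(-11790/((-3*2)) - 43728) = 1/(-11790/(-6) - 43728) = 1/(-11790*(-1)/6 - 43728) = 1/(-1965*(-1) - 43728) = 1/(1965 - 43728) = 1/(-41763) = -1/41763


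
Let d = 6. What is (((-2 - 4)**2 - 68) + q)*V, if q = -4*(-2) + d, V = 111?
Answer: -1998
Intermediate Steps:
q = 14 (q = -4*(-2) + 6 = 8 + 6 = 14)
(((-2 - 4)**2 - 68) + q)*V = (((-2 - 4)**2 - 68) + 14)*111 = (((-6)**2 - 68) + 14)*111 = ((36 - 68) + 14)*111 = (-32 + 14)*111 = -18*111 = -1998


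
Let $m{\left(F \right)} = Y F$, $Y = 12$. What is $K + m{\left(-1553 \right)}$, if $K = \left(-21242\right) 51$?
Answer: $-1101978$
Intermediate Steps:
$m{\left(F \right)} = 12 F$
$K = -1083342$
$K + m{\left(-1553 \right)} = -1083342 + 12 \left(-1553\right) = -1083342 - 18636 = -1101978$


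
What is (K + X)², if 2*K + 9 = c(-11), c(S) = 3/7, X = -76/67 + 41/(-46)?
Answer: 18539817921/465437476 ≈ 39.833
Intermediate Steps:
X = -6243/3082 (X = -76*1/67 + 41*(-1/46) = -76/67 - 41/46 = -6243/3082 ≈ -2.0256)
c(S) = 3/7 (c(S) = 3*(⅐) = 3/7)
K = -30/7 (K = -9/2 + (½)*(3/7) = -9/2 + 3/14 = -30/7 ≈ -4.2857)
(K + X)² = (-30/7 - 6243/3082)² = (-136161/21574)² = 18539817921/465437476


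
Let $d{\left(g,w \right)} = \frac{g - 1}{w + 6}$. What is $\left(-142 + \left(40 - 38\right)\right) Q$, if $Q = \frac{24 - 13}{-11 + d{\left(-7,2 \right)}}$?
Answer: $\frac{385}{3} \approx 128.33$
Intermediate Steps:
$d{\left(g,w \right)} = \frac{-1 + g}{6 + w}$
$Q = - \frac{11}{12}$ ($Q = \frac{24 - 13}{-11 + \frac{-1 - 7}{6 + 2}} = \frac{11}{-11 + \frac{1}{8} \left(-8\right)} = \frac{11}{-11 - 1} = \frac{11}{-12} = 11 \left(- \frac{1}{12}\right) = - \frac{11}{12} \approx -0.91667$)
$\left(-142 + \left(40 - 38\right)\right) Q = \left(-142 + \left(40 - 38\right)\right) \left(- \frac{11}{12}\right) = \left(-142 + 2\right) \left(- \frac{11}{12}\right) = \left(-140\right) \left(- \frac{11}{12}\right) = \frac{385}{3}$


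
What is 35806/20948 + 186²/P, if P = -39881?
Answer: 351631039/417713594 ≈ 0.84180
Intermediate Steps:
35806/20948 + 186²/P = 35806/20948 + 186²/(-39881) = 35806*(1/20948) + 34596*(-1/39881) = 17903/10474 - 34596/39881 = 351631039/417713594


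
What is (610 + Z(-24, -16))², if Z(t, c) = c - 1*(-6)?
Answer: 360000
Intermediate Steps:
Z(t, c) = 6 + c (Z(t, c) = c + 6 = 6 + c)
(610 + Z(-24, -16))² = (610 + (6 - 16))² = (610 - 10)² = 600² = 360000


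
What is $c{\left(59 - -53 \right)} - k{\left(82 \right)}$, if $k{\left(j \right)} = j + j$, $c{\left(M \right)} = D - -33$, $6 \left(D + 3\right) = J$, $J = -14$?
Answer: $- \frac{409}{3} \approx -136.33$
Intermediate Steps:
$D = - \frac{16}{3}$ ($D = -3 + \frac{1}{6} \left(-14\right) = -3 - \frac{7}{3} = - \frac{16}{3} \approx -5.3333$)
$c{\left(M \right)} = \frac{83}{3}$ ($c{\left(M \right)} = - \frac{16}{3} - -33 = - \frac{16}{3} + 33 = \frac{83}{3}$)
$k{\left(j \right)} = 2 j$
$c{\left(59 - -53 \right)} - k{\left(82 \right)} = \frac{83}{3} - 2 \cdot 82 = \frac{83}{3} - 164 = - \frac{409}{3}$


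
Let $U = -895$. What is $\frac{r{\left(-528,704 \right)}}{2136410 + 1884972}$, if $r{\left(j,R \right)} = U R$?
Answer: $- \frac{315040}{2010691} \approx -0.15668$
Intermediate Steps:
$r{\left(j,R \right)} = - 895 R$
$\frac{r{\left(-528,704 \right)}}{2136410 + 1884972} = \frac{\left(-895\right) 704}{2136410 + 1884972} = - \frac{630080}{4021382} = \left(-630080\right) \frac{1}{4021382} = - \frac{315040}{2010691}$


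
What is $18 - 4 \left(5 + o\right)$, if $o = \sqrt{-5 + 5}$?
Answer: $-2$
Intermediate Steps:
$o = 0$ ($o = \sqrt{0} = 0$)
$18 - 4 \left(5 + o\right) = 18 - 4 \left(5 + 0\right) = 18 - 4 \cdot 5 = 18 - 20 = -2$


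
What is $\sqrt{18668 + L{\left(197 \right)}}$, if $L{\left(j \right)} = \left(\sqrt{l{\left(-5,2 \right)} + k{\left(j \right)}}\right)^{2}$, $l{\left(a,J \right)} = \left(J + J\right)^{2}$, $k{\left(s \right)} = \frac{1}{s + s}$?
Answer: $\frac{\sqrt{2900429818}}{394} \approx 136.69$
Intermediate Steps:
$k{\left(s \right)} = \frac{1}{2 s}$
$l{\left(a,J \right)} = 4 J^{2}$ ($l{\left(a,J \right)} = \left(2 J\right)^{2} = 4 J^{2}$)
$L{\left(j \right)} = 16 + \frac{1}{2 j}$ ($L{\left(j \right)} = \left(\sqrt{4 \cdot 2^{2} + \frac{1}{2 j}}\right)^{2} = \left(\sqrt{4 \cdot 4 + \frac{1}{2 j}}\right)^{2} = \left(\sqrt{16 + \frac{1}{2 j}}\right)^{2} = 16 + \frac{1}{2 j}$)
$\sqrt{18668 + L{\left(197 \right)}} = \sqrt{18668 + \left(16 + \frac{1}{2 \cdot 197}\right)} = \sqrt{18668 + \left(16 + \frac{1}{2} \cdot \frac{1}{197}\right)} = \sqrt{18668 + \left(16 + \frac{1}{394}\right)} = \sqrt{18668 + \frac{6305}{394}} = \sqrt{\frac{7361497}{394}} = \frac{\sqrt{2900429818}}{394}$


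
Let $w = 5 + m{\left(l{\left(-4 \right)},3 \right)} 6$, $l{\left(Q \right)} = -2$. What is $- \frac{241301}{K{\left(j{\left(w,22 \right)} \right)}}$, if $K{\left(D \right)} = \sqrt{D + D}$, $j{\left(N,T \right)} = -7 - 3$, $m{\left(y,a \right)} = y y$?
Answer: $\frac{241301 i \sqrt{5}}{10} \approx 53957.0 i$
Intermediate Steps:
$m{\left(y,a \right)} = y^{2}$
$w = 29$ ($w = 5 + \left(-2\right)^{2} \cdot 6 = 5 + 4 \cdot 6 = 5 + 24 = 29$)
$j{\left(N,T \right)} = -10$ ($j{\left(N,T \right)} = -7 - 3 = -10$)
$K{\left(D \right)} = \sqrt{2} \sqrt{D}$ ($K{\left(D \right)} = \sqrt{2 D} = \sqrt{2} \sqrt{D}$)
$- \frac{241301}{K{\left(j{\left(w,22 \right)} \right)}} = - \frac{241301}{\sqrt{2} \sqrt{-10}} = - \frac{241301}{\sqrt{2} i \sqrt{10}} = - \frac{241301}{2 i \sqrt{5}} = - 241301 \left(- \frac{i \sqrt{5}}{10}\right) = \frac{241301 i \sqrt{5}}{10}$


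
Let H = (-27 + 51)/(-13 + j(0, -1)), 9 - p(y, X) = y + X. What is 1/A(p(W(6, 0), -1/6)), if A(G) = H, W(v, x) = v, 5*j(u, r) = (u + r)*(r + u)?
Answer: -8/15 ≈ -0.53333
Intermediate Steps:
j(u, r) = (r + u)²/5 (j(u, r) = ((u + r)*(r + u))/5 = ((r + u)*(r + u))/5 = (r + u)²/5)
p(y, X) = 9 - X - y (p(y, X) = 9 - (y + X) = 9 - (X + y) = 9 + (-X - y) = 9 - X - y)
H = -15/8 (H = (-27 + 51)/(-13 + (-1 + 0)²/5) = 24/(-13 + (⅕)*(-1)²) = 24/(-13 + (⅕)*1) = 24/(-13 + ⅕) = 24/(-64/5) = 24*(-5/64) = -15/8 ≈ -1.8750)
A(G) = -15/8
1/A(p(W(6, 0), -1/6)) = 1/(-15/8) = -8/15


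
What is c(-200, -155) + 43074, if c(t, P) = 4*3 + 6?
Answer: 43092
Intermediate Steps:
c(t, P) = 18 (c(t, P) = 12 + 6 = 18)
c(-200, -155) + 43074 = 18 + 43074 = 43092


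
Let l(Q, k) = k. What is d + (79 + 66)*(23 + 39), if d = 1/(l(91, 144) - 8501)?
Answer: 75129429/8357 ≈ 8990.0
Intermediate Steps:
d = -1/8357 (d = 1/(144 - 8501) = 1/(-8357) = -1/8357 ≈ -0.00011966)
d + (79 + 66)*(23 + 39) = -1/8357 + (79 + 66)*(23 + 39) = -1/8357 + 145*62 = -1/8357 + 8990 = 75129429/8357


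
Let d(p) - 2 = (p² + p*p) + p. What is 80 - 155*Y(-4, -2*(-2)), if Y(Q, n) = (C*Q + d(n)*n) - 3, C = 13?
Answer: -14955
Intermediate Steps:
d(p) = 2 + p + 2*p² (d(p) = 2 + ((p² + p*p) + p) = 2 + ((p² + p²) + p) = 2 + (2*p² + p) = 2 + (p + 2*p²) = 2 + p + 2*p²)
Y(Q, n) = -3 + 13*Q + n*(2 + n + 2*n²) (Y(Q, n) = (13*Q + (2 + n + 2*n²)*n) - 3 = (13*Q + n*(2 + n + 2*n²)) - 3 = -3 + 13*Q + n*(2 + n + 2*n²))
80 - 155*Y(-4, -2*(-2)) = 80 - 155*(-3 + 13*(-4) + (-2*(-2))*(2 - 2*(-2) + 2*(-2*(-2))²)) = 80 - 155*(-3 - 52 + 4*(2 + 4 + 2*4²)) = 80 - 155*(-3 - 52 + 4*(2 + 4 + 2*16)) = 80 - 155*(-3 - 52 + 4*(2 + 4 + 32)) = 80 - 155*(-3 - 52 + 4*38) = 80 - 155*(-3 - 52 + 152) = 80 - 155*97 = 80 - 15035 = -14955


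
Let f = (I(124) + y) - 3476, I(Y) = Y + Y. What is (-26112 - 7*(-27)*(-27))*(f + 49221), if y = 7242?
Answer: -1661730525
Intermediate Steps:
I(Y) = 2*Y
f = 4014 (f = (2*124 + 7242) - 3476 = (248 + 7242) - 3476 = 7490 - 3476 = 4014)
(-26112 - 7*(-27)*(-27))*(f + 49221) = (-26112 - 7*(-27)*(-27))*(4014 + 49221) = (-26112 + 189*(-27))*53235 = (-26112 - 5103)*53235 = -31215*53235 = -1661730525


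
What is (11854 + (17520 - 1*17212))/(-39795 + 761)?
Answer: -6081/19517 ≈ -0.31157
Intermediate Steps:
(11854 + (17520 - 1*17212))/(-39795 + 761) = (11854 + (17520 - 17212))/(-39034) = (11854 + 308)*(-1/39034) = 12162*(-1/39034) = -6081/19517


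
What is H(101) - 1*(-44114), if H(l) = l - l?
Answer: 44114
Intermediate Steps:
H(l) = 0
H(101) - 1*(-44114) = 0 - 1*(-44114) = 0 + 44114 = 44114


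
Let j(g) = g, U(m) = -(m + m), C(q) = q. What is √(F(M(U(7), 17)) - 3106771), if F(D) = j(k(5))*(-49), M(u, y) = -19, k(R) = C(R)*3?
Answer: I*√3107506 ≈ 1762.8*I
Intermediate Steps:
U(m) = -2*m
k(R) = 3*R (k(R) = R*3 = 3*R)
F(D) = -735 (F(D) = (3*5)*(-49) = 15*(-49) = -735)
√(F(M(U(7), 17)) - 3106771) = √(-735 - 3106771) = √(-3107506) = I*√3107506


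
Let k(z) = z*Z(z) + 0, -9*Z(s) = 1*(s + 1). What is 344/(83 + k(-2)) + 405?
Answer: 304821/745 ≈ 409.16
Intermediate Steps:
Z(s) = -⅑ - s/9 (Z(s) = -(s + 1)/9 = -(1 + s)/9 = -⅑ - s/9)
k(z) = z*(-⅑ - z/9) (k(z) = z*(-⅑ - z/9) + 0 = z*(-⅑ - z/9))
344/(83 + k(-2)) + 405 = 344/(83 - ⅑*(-2)*(1 - 2)) + 405 = 344/(83 - ⅑*(-2)*(-1)) + 405 = 344/(83 - 2/9) + 405 = 344/(745/9) + 405 = (9/745)*344 + 405 = 3096/745 + 405 = 304821/745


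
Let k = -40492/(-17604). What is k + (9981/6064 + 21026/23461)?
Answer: 3031865590897/626119285104 ≈ 4.8423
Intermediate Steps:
k = 10123/4401 (k = -40492*(-1/17604) = 10123/4401 ≈ 2.3002)
k + (9981/6064 + 21026/23461) = 10123/4401 + (9981/6064 + 21026/23461) = 10123/4401 + 361665905/142267504 = 3031865590897/626119285104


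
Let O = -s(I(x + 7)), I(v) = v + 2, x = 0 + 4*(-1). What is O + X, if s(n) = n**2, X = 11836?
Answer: 11811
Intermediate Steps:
x = -4 (x = 0 - 4 = -4)
I(v) = 2 + v
O = -25 (O = -(2 + (-4 + 7))**2 = -(2 + 3)**2 = -1*5**2 = -1*25 = -25)
O + X = -25 + 11836 = 11811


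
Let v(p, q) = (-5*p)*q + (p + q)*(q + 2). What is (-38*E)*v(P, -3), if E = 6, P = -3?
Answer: 8892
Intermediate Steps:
v(p, q) = (2 + q)*(p + q) - 5*p*q (v(p, q) = -5*p*q + (p + q)*(2 + q) = -5*p*q + (2 + q)*(p + q) = (2 + q)*(p + q) - 5*p*q)
(-38*E)*v(P, -3) = (-38*6)*((-3)² + 2*(-3) + 2*(-3) - 4*(-3)*(-3)) = -228*(9 - 6 - 6 - 36) = -228*(-39) = 8892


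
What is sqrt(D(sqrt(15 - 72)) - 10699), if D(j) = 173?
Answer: I*sqrt(10526) ≈ 102.6*I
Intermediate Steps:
sqrt(D(sqrt(15 - 72)) - 10699) = sqrt(173 - 10699) = sqrt(-10526) = I*sqrt(10526)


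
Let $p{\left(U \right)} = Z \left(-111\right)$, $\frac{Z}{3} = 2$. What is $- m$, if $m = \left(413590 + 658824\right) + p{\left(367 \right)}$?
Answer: $-1071748$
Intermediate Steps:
$Z = 6$ ($Z = 3 \cdot 2 = 6$)
$p{\left(U \right)} = -666$ ($p{\left(U \right)} = 6 \left(-111\right) = -666$)
$m = 1071748$ ($m = \left(413590 + 658824\right) - 666 = 1072414 - 666 = 1071748$)
$- m = \left(-1\right) 1071748 = -1071748$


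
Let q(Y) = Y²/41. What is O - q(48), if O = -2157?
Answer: -90741/41 ≈ -2213.2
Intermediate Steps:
q(Y) = Y²/41 (q(Y) = Y²*(1/41) = Y²/41)
O - q(48) = -2157 - 48²/41 = -2157 - 2304/41 = -90741/41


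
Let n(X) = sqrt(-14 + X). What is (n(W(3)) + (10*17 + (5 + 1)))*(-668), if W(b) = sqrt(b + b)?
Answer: -117568 - 668*I*sqrt(14 - sqrt(6)) ≈ -1.1757e+5 - 2270.3*I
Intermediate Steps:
W(b) = sqrt(2)*sqrt(b) (W(b) = sqrt(2*b) = sqrt(2)*sqrt(b))
(n(W(3)) + (10*17 + (5 + 1)))*(-668) = (sqrt(-14 + sqrt(2)*sqrt(3)) + (10*17 + (5 + 1)))*(-668) = (sqrt(-14 + sqrt(6)) + (170 + 6))*(-668) = (sqrt(-14 + sqrt(6)) + 176)*(-668) = (176 + sqrt(-14 + sqrt(6)))*(-668) = -117568 - 668*sqrt(-14 + sqrt(6))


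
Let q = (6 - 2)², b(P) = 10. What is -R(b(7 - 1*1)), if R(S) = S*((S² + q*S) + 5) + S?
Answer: -2660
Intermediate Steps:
q = 16 (q = 4² = 16)
R(S) = S + S*(5 + S² + 16*S) (R(S) = S*((S² + 16*S) + 5) + S = S*(5 + S² + 16*S) + S = S + S*(5 + S² + 16*S))
-R(b(7 - 1*1)) = -10*(6 + 10² + 16*10) = -10*(6 + 100 + 160) = -10*266 = -1*2660 = -2660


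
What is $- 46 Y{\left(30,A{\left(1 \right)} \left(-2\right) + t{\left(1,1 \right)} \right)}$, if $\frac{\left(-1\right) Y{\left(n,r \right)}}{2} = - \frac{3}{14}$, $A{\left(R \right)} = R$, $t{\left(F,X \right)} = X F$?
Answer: $- \frac{138}{7} \approx -19.714$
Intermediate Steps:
$t{\left(F,X \right)} = F X$
$Y{\left(n,r \right)} = \frac{3}{7}$ ($Y{\left(n,r \right)} = - 2 \left(- \frac{3}{14}\right) = - 2 \left(\left(-3\right) \frac{1}{14}\right) = \left(-2\right) \left(- \frac{3}{14}\right) = \frac{3}{7}$)
$- 46 Y{\left(30,A{\left(1 \right)} \left(-2\right) + t{\left(1,1 \right)} \right)} = \left(-46\right) \frac{3}{7} = - \frac{138}{7}$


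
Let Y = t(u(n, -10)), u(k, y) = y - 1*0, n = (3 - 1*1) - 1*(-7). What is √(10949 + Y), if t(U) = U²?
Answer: √11049 ≈ 105.11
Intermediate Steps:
n = 9 (n = (3 - 1) + 7 = 2 + 7 = 9)
u(k, y) = y (u(k, y) = y + 0 = y)
Y = 100 (Y = (-10)² = 100)
√(10949 + Y) = √(10949 + 100) = √11049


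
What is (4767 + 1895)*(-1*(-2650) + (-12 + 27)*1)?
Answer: 17754230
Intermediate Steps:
(4767 + 1895)*(-1*(-2650) + (-12 + 27)*1) = 6662*(2650 + 15*1) = 6662*(2650 + 15) = 6662*2665 = 17754230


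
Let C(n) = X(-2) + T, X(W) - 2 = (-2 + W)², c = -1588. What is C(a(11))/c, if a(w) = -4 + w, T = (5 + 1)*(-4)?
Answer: 3/794 ≈ 0.0037783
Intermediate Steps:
X(W) = 2 + (-2 + W)²
T = -24 (T = 6*(-4) = -24)
C(n) = -6 (C(n) = (2 + (-2 - 2)²) - 24 = (2 + (-4)²) - 24 = (2 + 16) - 24 = 18 - 24 = -6)
C(a(11))/c = -6/(-1588) = -6*(-1/1588) = 3/794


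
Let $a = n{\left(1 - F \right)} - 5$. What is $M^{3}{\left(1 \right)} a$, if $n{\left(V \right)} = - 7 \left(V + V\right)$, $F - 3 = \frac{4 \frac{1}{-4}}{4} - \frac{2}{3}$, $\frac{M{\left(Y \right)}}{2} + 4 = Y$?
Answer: $-2196$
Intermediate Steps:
$M{\left(Y \right)} = -8 + 2 Y$
$F = \frac{25}{12}$ ($F = 3 - \left(\frac{2}{3} - \frac{4 \frac{1}{-4}}{4}\right) = 3 - \left(\frac{2}{3} - 4 \left(- \frac{1}{4}\right) \frac{1}{4}\right) = 3 - \frac{11}{12} = \frac{25}{12} \approx 2.0833$)
$n{\left(V \right)} = - 14 V$ ($n{\left(V \right)} = - 7 \cdot 2 V = - 14 V$)
$a = \frac{61}{6}$ ($a = - 14 \left(1 - \frac{25}{12}\right) - 5 = \left(-14\right) \left(- \frac{13}{12}\right) - 5 = \frac{91}{6} - 5 = \frac{61}{6} \approx 10.167$)
$M^{3}{\left(1 \right)} a = \left(-8 + 2 \cdot 1\right)^{3} \cdot \frac{61}{6} = \left(-8 + 2\right)^{3} \cdot \frac{61}{6} = \left(-6\right)^{3} \cdot \frac{61}{6} = \left(-216\right) \frac{61}{6} = -2196$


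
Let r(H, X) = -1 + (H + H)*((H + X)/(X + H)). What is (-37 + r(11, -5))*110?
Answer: -1760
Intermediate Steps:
r(H, X) = -1 + 2*H (r(H, X) = -1 + (2*H)*((H + X)/(H + X)) = -1 + (2*H)*1 = -1 + 2*H)
(-37 + r(11, -5))*110 = (-37 + (-1 + 2*11))*110 = (-37 + (-1 + 22))*110 = (-37 + 21)*110 = -16*110 = -1760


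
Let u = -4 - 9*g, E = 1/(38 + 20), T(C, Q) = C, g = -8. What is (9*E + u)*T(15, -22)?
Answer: 59295/58 ≈ 1022.3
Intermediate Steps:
E = 1/58 ≈ 0.017241
u = 68 (u = -4 - 9*(-8) = -4 + 72 = 68)
(9*E + u)*T(15, -22) = (9*(1/58) + 68)*15 = (9/58 + 68)*15 = (3953/58)*15 = 59295/58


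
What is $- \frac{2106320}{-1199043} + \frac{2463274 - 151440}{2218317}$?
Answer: $\frac{21960099818}{7846187229} \approx 2.7988$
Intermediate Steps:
$- \frac{2106320}{-1199043} + \frac{2463274 - 151440}{2218317} = \left(-2106320\right) \left(- \frac{1}{1199043}\right) + 2311834 \cdot \frac{1}{2218317} = \frac{18640}{10611} + \frac{2311834}{2218317} = \frac{21960099818}{7846187229}$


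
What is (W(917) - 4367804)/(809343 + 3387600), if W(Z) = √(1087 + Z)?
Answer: -4367804/4196943 + 2*√501/4196943 ≈ -1.0407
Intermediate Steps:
(W(917) - 4367804)/(809343 + 3387600) = (√(1087 + 917) - 4367804)/(809343 + 3387600) = (√2004 - 4367804)/4196943 = (2*√501 - 4367804)*(1/4196943) = (-4367804 + 2*√501)*(1/4196943) = -4367804/4196943 + 2*√501/4196943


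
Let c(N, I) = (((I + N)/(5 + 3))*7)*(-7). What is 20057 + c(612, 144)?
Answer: 30853/2 ≈ 15427.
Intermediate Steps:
c(N, I) = -49*I/8 - 49*N/8 (c(N, I) = (((I + N)/8)*7)*(-7) = (((I + N)*(1/8))*7)*(-7) = ((I/8 + N/8)*7)*(-7) = (7*I/8 + 7*N/8)*(-7) = -49*I/8 - 49*N/8)
20057 + c(612, 144) = 20057 + (-49/8*144 - 49/8*612) = 20057 + (-882 - 7497/2) = 20057 - 9261/2 = 30853/2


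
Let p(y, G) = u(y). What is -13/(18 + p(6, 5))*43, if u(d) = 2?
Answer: -559/20 ≈ -27.950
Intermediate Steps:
p(y, G) = 2
-13/(18 + p(6, 5))*43 = -13/(18 + 2)*43 = -13/20*43 = -559/20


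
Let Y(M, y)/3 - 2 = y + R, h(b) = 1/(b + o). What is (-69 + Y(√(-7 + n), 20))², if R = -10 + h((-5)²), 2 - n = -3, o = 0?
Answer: 675684/625 ≈ 1081.1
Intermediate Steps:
n = 5 (n = 2 - 1*(-3) = 2 + 3 = 5)
h(b) = 1/b (h(b) = 1/(b + 0) = 1/b)
R = -249/25 (R = -10 + 1/((-5)²) = -10 + 1/25 = -249/25 ≈ -9.9600)
Y(M, y) = -597/25 + 3*y (Y(M, y) = 6 + 3*(y - 249/25) = 6 + 3*(-249/25 + y) = 6 + (-747/25 + 3*y) = -597/25 + 3*y)
(-69 + Y(√(-7 + n), 20))² = (-69 + (-597/25 + 3*20))² = (-69 + (-597/25 + 60))² = (-69 + 903/25)² = (-822/25)² = 675684/625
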